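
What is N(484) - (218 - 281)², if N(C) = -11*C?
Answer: -9293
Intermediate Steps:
N(484) - (218 - 281)² = -11*484 - (218 - 281)² = -5324 - 1*(-63)² = -5324 - 1*3969 = -5324 - 3969 = -9293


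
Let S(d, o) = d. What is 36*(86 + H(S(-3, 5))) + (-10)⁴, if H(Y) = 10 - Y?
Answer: 13564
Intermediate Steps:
36*(86 + H(S(-3, 5))) + (-10)⁴ = 36*(86 + (10 - 1*(-3))) + (-10)⁴ = 36*(86 + (10 + 3)) + 10000 = 36*(86 + 13) + 10000 = 36*99 + 10000 = 3564 + 10000 = 13564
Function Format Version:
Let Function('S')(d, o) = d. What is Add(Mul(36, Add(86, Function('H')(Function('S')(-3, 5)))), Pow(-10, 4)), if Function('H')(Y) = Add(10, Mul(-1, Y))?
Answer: 13564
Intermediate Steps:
Add(Mul(36, Add(86, Function('H')(Function('S')(-3, 5)))), Pow(-10, 4)) = Add(Mul(36, Add(86, Add(10, Mul(-1, -3)))), Pow(-10, 4)) = Add(Mul(36, Add(86, Add(10, 3))), 10000) = Add(Mul(36, Add(86, 13)), 10000) = Add(Mul(36, 99), 10000) = Add(3564, 10000) = 13564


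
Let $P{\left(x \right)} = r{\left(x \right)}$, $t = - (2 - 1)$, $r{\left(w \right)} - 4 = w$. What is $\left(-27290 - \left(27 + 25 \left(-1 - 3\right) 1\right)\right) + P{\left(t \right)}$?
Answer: $-27214$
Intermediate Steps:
$r{\left(w \right)} = 4 + w$
$t = -1$ ($t = \left(-1\right) 1 = -1$)
$P{\left(x \right)} = 4 + x$
$\left(-27290 - \left(27 + 25 \left(-1 - 3\right) 1\right)\right) + P{\left(t \right)} = \left(-27290 - \left(27 + 25 \left(-1 - 3\right) 1\right)\right) + \left(4 - 1\right) = \left(-27290 - \left(27 + 25 \left(\left(-4\right) 1\right)\right)\right) + 3 = \left(-27290 - -73\right) + 3 = \left(-27290 + \left(-27 + 100\right)\right) + 3 = \left(-27290 + 73\right) + 3 = -27217 + 3 = -27214$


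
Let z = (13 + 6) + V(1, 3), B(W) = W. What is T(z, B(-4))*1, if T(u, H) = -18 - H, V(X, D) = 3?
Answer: -14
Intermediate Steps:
z = 22 (z = (13 + 6) + 3 = 19 + 3 = 22)
T(z, B(-4))*1 = (-18 - 1*(-4))*1 = (-18 + 4)*1 = -14*1 = -14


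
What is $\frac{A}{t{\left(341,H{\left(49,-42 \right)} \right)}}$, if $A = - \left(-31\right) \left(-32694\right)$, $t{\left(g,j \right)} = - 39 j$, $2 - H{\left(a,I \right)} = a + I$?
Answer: $- \frac{337838}{65} \approx -5197.5$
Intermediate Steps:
$H{\left(a,I \right)} = 2 - I - a$ ($H{\left(a,I \right)} = 2 - \left(a + I\right) = 2 - \left(I + a\right) = 2 - I - a$)
$A = -1013514$ ($A = \left(-1\right) 1013514 = -1013514$)
$\frac{A}{t{\left(341,H{\left(49,-42 \right)} \right)}} = - \frac{1013514}{\left(-39\right) \left(2 - -42 - 49\right)} = - \frac{1013514}{\left(-39\right) \left(2 + 42 - 49\right)} = - \frac{1013514}{\left(-39\right) \left(-5\right)} = - \frac{1013514}{195} = \left(-1013514\right) \frac{1}{195} = - \frac{337838}{65}$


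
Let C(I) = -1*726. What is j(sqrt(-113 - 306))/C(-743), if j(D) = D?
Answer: -I*sqrt(419)/726 ≈ -0.028195*I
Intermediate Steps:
C(I) = -726
j(sqrt(-113 - 306))/C(-743) = sqrt(-113 - 306)/(-726) = sqrt(-419)*(-1/726) = (I*sqrt(419))*(-1/726) = -I*sqrt(419)/726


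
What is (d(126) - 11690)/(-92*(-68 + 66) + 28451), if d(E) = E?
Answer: -11564/28635 ≈ -0.40384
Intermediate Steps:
(d(126) - 11690)/(-92*(-68 + 66) + 28451) = (126 - 11690)/(-92*(-68 + 66) + 28451) = -11564/(-92*(-2) + 28451) = -11564/(184 + 28451) = -11564/28635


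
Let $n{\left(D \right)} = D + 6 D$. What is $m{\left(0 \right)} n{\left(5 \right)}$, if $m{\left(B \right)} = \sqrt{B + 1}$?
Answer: $35$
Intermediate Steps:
$n{\left(D \right)} = 7 D$
$m{\left(B \right)} = \sqrt{1 + B}$
$m{\left(0 \right)} n{\left(5 \right)} = \sqrt{1 + 0} \cdot 7 \cdot 5 = \sqrt{1} \cdot 35 = 1 \cdot 35 = 35$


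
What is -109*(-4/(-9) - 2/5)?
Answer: -218/45 ≈ -4.8444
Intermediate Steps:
-109*(-4/(-9) - 2/5) = -109*(-4*(-⅑) - 2*⅕) = -109*(4/9 - ⅖) = -109*2/45 = -218/45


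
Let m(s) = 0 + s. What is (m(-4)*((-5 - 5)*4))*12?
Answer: 1920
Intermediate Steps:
m(s) = s
(m(-4)*((-5 - 5)*4))*12 = -4*(-5 - 5)*4*12 = -(-40)*4*12 = -4*(-40)*12 = 160*12 = 1920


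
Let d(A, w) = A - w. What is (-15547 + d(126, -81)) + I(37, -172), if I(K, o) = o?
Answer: -15512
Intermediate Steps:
(-15547 + d(126, -81)) + I(37, -172) = (-15547 + (126 - 1*(-81))) - 172 = (-15547 + (126 + 81)) - 172 = (-15547 + 207) - 172 = -15340 - 172 = -15512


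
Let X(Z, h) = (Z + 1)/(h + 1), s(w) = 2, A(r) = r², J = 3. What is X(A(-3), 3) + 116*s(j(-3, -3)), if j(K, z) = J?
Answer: 469/2 ≈ 234.50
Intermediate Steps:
j(K, z) = 3
X(Z, h) = (1 + Z)/(1 + h)
X(A(-3), 3) + 116*s(j(-3, -3)) = (1 + (-3)²)/(1 + 3) + 116*2 = (1 + 9)/4 + 232 = (¼)*10 + 232 = 5/2 + 232 = 469/2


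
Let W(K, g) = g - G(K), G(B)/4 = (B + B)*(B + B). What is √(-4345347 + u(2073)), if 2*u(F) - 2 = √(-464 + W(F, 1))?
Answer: √(-17381384 + 2*I*√68757727)/2 ≈ 0.99446 + 2084.6*I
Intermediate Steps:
G(B) = 16*B² (G(B) = 4*((B + B)*(B + B)) = 4*((2*B)*(2*B)) = 4*(4*B²) = 16*B²)
W(K, g) = g - 16*K²
u(F) = 1 + √(-463 - 16*F²)/2 (u(F) = 1 + √(-464 + (1 - 16*F²))/2 = 1 + √(-463 - 16*F²)/2)
√(-4345347 + u(2073)) = √(-4345347 + (1 + √(-463 - 16*2073²)/2)) = √(-4345347 + (1 + √(-463 - 16*4297329)/2)) = √(-4345347 + (1 + √(-463 - 68757264)/2)) = √(-4345347 + (1 + √(-68757727)/2)) = √(-4345347 + (1 + (I*√68757727)/2)) = √(-4345347 + (1 + I*√68757727/2)) = √(-4345346 + I*√68757727/2)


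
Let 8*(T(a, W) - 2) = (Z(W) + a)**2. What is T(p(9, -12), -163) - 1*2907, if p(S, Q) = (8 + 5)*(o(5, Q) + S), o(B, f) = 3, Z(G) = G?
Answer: -23191/8 ≈ -2898.9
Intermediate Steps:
p(S, Q) = 39 + 13*S (p(S, Q) = (8 + 5)*(3 + S) = 13*(3 + S) = 39 + 13*S)
T(a, W) = 2 + (W + a)**2/8
T(p(9, -12), -163) - 1*2907 = (2 + (-163 + (39 + 13*9))**2/8) - 1*2907 = (2 + (-163 + (39 + 117))**2/8) - 2907 = (2 + (-163 + 156)**2/8) - 2907 = (2 + (1/8)*(-7)**2) - 2907 = (2 + (1/8)*49) - 2907 = (2 + 49/8) - 2907 = 65/8 - 2907 = -23191/8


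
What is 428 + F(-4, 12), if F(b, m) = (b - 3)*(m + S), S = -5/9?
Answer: 3131/9 ≈ 347.89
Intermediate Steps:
S = -5/9 (S = -5*1/9 = -5/9 ≈ -0.55556)
F(b, m) = (-3 + b)*(-5/9 + m) (F(b, m) = (b - 3)*(m - 5/9) = (-3 + b)*(-5/9 + m))
428 + F(-4, 12) = 428 + (5/3 - 3*12 - 5/9*(-4) - 4*12) = 428 + (5/3 - 36 + 20/9 - 48) = 428 - 721/9 = 3131/9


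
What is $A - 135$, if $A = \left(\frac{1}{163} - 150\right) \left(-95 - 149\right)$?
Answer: $\frac{5943551}{163} \approx 36464.0$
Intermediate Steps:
$A = \frac{5965556}{163}$ ($A = \left(\frac{1}{163} - 150\right) \left(-244\right) = \left(- \frac{24449}{163}\right) \left(-244\right) = \frac{5965556}{163} \approx 36599.0$)
$A - 135 = \frac{5965556}{163} - 135 = \frac{5943551}{163}$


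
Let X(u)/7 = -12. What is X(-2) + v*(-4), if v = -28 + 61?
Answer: -216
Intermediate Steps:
X(u) = -84 (X(u) = 7*(-12) = -84)
v = 33
X(-2) + v*(-4) = -84 + 33*(-4) = -84 - 132 = -216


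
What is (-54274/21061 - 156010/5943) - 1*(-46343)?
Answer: 5796937555397/125165523 ≈ 46314.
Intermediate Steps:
(-54274/21061 - 156010/5943) - 1*(-46343) = (-54274*1/21061 - 156010*1/5943) + 46343 = (-54274/21061 - 156010/5943) + 46343 = -3608276992/125165523 + 46343 = 5796937555397/125165523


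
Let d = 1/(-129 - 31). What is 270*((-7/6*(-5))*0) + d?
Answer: -1/160 ≈ -0.0062500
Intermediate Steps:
d = -1/160 (d = 1/(-160) = -1/160 ≈ -0.0062500)
270*((-7/6*(-5))*0) + d = 270*((-7/6*(-5))*0) - 1/160 = 270*((-7*1/6*(-5))*0) - 1/160 = 270*(-7/6*(-5)*0) - 1/160 = 270*((35/6)*0) - 1/160 = 270*0 - 1/160 = 0 - 1/160 = -1/160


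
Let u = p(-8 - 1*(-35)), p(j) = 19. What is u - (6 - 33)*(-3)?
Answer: -62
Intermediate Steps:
u = 19
u - (6 - 33)*(-3) = 19 - (6 - 33)*(-3) = 19 - (-27)*(-3) = 19 - 1*81 = 19 - 81 = -62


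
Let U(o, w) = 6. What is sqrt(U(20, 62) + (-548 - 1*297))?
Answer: I*sqrt(839) ≈ 28.965*I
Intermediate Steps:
sqrt(U(20, 62) + (-548 - 1*297)) = sqrt(6 + (-548 - 1*297)) = sqrt(6 + (-548 - 297)) = sqrt(6 - 845) = sqrt(-839) = I*sqrt(839)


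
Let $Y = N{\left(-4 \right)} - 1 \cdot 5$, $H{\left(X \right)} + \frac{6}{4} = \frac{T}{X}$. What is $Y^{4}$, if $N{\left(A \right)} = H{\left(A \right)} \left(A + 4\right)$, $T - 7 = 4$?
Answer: $625$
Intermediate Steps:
$T = 11$ ($T = 7 + 4 = 11$)
$H{\left(X \right)} = - \frac{3}{2} + \frac{11}{X}$
$N{\left(A \right)} = \left(4 + A\right) \left(- \frac{3}{2} + \frac{11}{A}\right)$ ($N{\left(A \right)} = \left(- \frac{3}{2} + \frac{11}{A}\right) \left(A + 4\right) = \left(- \frac{3}{2} + \frac{11}{A}\right) \left(4 + A\right) = \left(4 + A\right) \left(- \frac{3}{2} + \frac{11}{A}\right)$)
$Y = -5$ ($Y = \left(5 + \frac{44}{-4} - -6\right) - 1 \cdot 5 = \left(5 + 44 \left(- \frac{1}{4}\right) + 6\right) - 5 = \left(5 - 11 + 6\right) - 5 = 0 - 5 = -5$)
$Y^{4} = \left(-5\right)^{4} = 625$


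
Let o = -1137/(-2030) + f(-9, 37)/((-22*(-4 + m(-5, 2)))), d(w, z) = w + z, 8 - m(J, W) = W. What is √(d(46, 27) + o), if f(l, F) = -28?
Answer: √36996500310/22330 ≈ 8.6137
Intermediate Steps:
m(J, W) = 8 - W
o = 26717/22330 (o = -1137/(-2030) - 28*(-1/(22*(-4 + (8 - 1*2)))) = -1137*(-1/2030) - 28*(-1/(22*(-4 + (8 - 2)))) = 1137/2030 - 28*(-1/(22*(-4 + 6))) = 1137/2030 - 28/((-22*2)) = 1137/2030 - 28/(-44) = 1137/2030 - 28*(-1/44) = 1137/2030 + 7/11 = 26717/22330 ≈ 1.1965)
√(d(46, 27) + o) = √((46 + 27) + 26717/22330) = √(73 + 26717/22330) = √(1656807/22330) = √36996500310/22330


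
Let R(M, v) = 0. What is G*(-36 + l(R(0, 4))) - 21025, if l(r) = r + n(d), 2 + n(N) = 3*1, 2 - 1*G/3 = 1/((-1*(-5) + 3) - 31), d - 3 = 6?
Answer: -488510/23 ≈ -21240.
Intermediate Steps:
d = 9 (d = 3 + 6 = 9)
G = 141/23 (G = 6 - 3/((-1*(-5) + 3) - 31) = 6 - 3/((5 + 3) - 31) = 6 - 3/(8 - 31) = 6 - 3/(-23) = 6 - 3*(-1/23) = 6 + 3/23 = 141/23 ≈ 6.1304)
n(N) = 1 (n(N) = -2 + 3*1 = -2 + 3 = 1)
l(r) = 1 + r (l(r) = r + 1 = 1 + r)
G*(-36 + l(R(0, 4))) - 21025 = 141*(-36 + (1 + 0))/23 - 21025 = 141*(-36 + 1)/23 - 21025 = (141/23)*(-35) - 21025 = -4935/23 - 21025 = -488510/23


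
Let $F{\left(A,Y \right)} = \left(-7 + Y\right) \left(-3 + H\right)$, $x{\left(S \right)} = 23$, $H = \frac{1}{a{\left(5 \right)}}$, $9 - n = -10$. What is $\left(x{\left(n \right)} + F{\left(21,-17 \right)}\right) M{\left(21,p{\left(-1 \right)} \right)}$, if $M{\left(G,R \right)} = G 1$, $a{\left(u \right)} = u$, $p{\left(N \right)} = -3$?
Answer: $\frac{9471}{5} \approx 1894.2$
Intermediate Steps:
$n = 19$ ($n = 9 - -10 = 9 + 10 = 19$)
$H = \frac{1}{5} \approx 0.2$
$F{\left(A,Y \right)} = \frac{98}{5} - \frac{14 Y}{5}$ ($F{\left(A,Y \right)} = \left(-7 + Y\right) \left(-3 + \frac{1}{5}\right) = \left(-7 + Y\right) \left(- \frac{14}{5}\right) = \frac{98}{5} - \frac{14 Y}{5}$)
$M{\left(G,R \right)} = G$
$\left(x{\left(n \right)} + F{\left(21,-17 \right)}\right) M{\left(21,p{\left(-1 \right)} \right)} = \left(23 + \left(\frac{98}{5} - - \frac{238}{5}\right)\right) 21 = \left(23 + \left(\frac{98}{5} + \frac{238}{5}\right)\right) 21 = \left(23 + \frac{336}{5}\right) 21 = \frac{451}{5} \cdot 21 = \frac{9471}{5}$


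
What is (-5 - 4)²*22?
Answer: 1782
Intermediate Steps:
(-5 - 4)²*22 = (-9)²*22 = 81*22 = 1782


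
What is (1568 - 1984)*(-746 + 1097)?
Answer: -146016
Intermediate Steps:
(1568 - 1984)*(-746 + 1097) = -416*351 = -146016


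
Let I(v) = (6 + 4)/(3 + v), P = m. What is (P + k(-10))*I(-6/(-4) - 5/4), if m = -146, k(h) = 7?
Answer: -5560/13 ≈ -427.69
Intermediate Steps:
P = -146
I(v) = 10/(3 + v)
(P + k(-10))*I(-6/(-4) - 5/4) = (-146 + 7)*(10/(3 + (-6/(-4) - 5/4))) = -1390/(3 + (-6*(-¼) - 5*¼)) = -1390/(3 + (3/2 - 5/4)) = -1390/(3 + ¼) = -1390/13/4 = -1390*4/13 = -139*40/13 = -5560/13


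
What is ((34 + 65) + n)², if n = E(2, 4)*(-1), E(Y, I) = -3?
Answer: 10404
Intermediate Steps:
n = 3 (n = -3*(-1) = 3)
((34 + 65) + n)² = ((34 + 65) + 3)² = (99 + 3)² = 102² = 10404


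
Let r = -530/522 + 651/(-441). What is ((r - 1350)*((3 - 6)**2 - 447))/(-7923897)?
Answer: -360766292/4825653273 ≈ -0.074760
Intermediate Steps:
r = -4552/1827 (r = -530*1/522 + 651*(-1/441) = -265/261 - 31/21 = -4552/1827 ≈ -2.4915)
((r - 1350)*((3 - 6)**2 - 447))/(-7923897) = ((-4552/1827 - 1350)*((3 - 6)**2 - 447))/(-7923897) = -2471002*((-3)**2 - 447)/1827*(-1/7923897) = -2471002*(9 - 447)/1827*(-1/7923897) = -2471002/1827*(-438)*(-1/7923897) = (360766292/609)*(-1/7923897) = -360766292/4825653273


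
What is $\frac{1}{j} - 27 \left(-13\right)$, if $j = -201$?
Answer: $\frac{70550}{201} \approx 351.0$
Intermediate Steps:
$\frac{1}{j} - 27 \left(-13\right) = \frac{1}{-201} - 27 \left(-13\right) = - \frac{1}{201} - -351 = - \frac{1}{201} + 351 = \frac{70550}{201}$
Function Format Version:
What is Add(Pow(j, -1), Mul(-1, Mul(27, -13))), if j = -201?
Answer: Rational(70550, 201) ≈ 351.00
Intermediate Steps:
Add(Pow(j, -1), Mul(-1, Mul(27, -13))) = Add(Pow(-201, -1), Mul(-1, Mul(27, -13))) = Add(Rational(-1, 201), Mul(-1, -351)) = Add(Rational(-1, 201), 351) = Rational(70550, 201)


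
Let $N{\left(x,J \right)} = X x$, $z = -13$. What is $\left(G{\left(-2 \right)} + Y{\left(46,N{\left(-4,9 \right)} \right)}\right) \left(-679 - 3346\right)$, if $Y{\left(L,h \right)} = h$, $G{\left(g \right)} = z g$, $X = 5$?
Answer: $-24150$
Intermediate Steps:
$N{\left(x,J \right)} = 5 x$
$G{\left(g \right)} = - 13 g$
$\left(G{\left(-2 \right)} + Y{\left(46,N{\left(-4,9 \right)} \right)}\right) \left(-679 - 3346\right) = \left(\left(-13\right) \left(-2\right) + 5 \left(-4\right)\right) \left(-679 - 3346\right) = \left(26 - 20\right) \left(-4025\right) = 6 \left(-4025\right) = -24150$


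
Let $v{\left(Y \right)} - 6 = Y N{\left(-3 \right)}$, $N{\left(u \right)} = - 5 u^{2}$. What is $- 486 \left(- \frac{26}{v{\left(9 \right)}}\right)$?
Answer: $- \frac{4212}{133} \approx -31.669$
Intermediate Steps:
$v{\left(Y \right)} = 6 - 45 Y$ ($v{\left(Y \right)} = 6 + Y \left(- 5 \left(-3\right)^{2}\right) = 6 + Y \left(\left(-5\right) 9\right) = 6 + Y \left(-45\right) = 6 - 45 Y$)
$- 486 \left(- \frac{26}{v{\left(9 \right)}}\right) = - 486 \left(- \frac{26}{6 - 405}\right) = - 486 \left(- \frac{26}{-399}\right) = - 486 \left(\left(-26\right) \left(- \frac{1}{399}\right)\right) = \left(-486\right) \frac{26}{399} = - \frac{4212}{133}$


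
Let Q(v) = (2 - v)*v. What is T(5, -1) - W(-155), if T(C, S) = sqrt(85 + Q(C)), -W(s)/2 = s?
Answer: -310 + sqrt(70) ≈ -301.63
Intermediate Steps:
W(s) = -2*s
Q(v) = v*(2 - v)
T(C, S) = sqrt(85 + C*(2 - C))
T(5, -1) - W(-155) = sqrt(85 - 1*5*(-2 + 5)) - (-2)*(-155) = sqrt(85 - 1*5*3) - 1*310 = sqrt(85 - 15) - 310 = sqrt(70) - 310 = -310 + sqrt(70)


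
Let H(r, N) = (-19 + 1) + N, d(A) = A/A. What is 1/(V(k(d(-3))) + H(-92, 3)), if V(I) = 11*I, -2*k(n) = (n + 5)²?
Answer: -1/213 ≈ -0.0046948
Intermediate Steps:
d(A) = 1
k(n) = -(5 + n)²/2 (k(n) = -(n + 5)²/2 = -(5 + n)²/2)
H(r, N) = -18 + N
1/(V(k(d(-3))) + H(-92, 3)) = 1/(11*(-(5 + 1)²/2) + (-18 + 3)) = 1/(11*(-½*6²) - 15) = 1/(11*(-½*36) - 15) = 1/(11*(-18) - 15) = 1/(-198 - 15) = 1/(-213) = -1/213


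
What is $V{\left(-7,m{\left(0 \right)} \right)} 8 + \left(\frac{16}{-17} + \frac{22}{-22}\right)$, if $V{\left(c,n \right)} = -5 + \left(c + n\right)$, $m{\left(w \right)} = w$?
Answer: $- \frac{1665}{17} \approx -97.941$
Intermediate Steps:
$V{\left(c,n \right)} = -5 + c + n$
$V{\left(-7,m{\left(0 \right)} \right)} 8 + \left(\frac{16}{-17} + \frac{22}{-22}\right) = \left(-5 - 7 + 0\right) 8 + \left(\frac{16}{-17} + \frac{22}{-22}\right) = \left(-12\right) 8 + \left(16 \left(- \frac{1}{17}\right) + 22 \left(- \frac{1}{22}\right)\right) = -96 - \frac{33}{17} = - \frac{1665}{17}$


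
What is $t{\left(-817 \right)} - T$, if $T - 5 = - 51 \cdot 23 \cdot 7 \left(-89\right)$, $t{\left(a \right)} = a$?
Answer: $-731601$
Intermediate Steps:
$T = 730784$ ($T = 5 + - 51 \cdot 23 \cdot 7 \left(-89\right) = 5 + \left(-51\right) 161 \left(-89\right) = 5 - -730779 = 5 + 730779 = 730784$)
$t{\left(-817 \right)} - T = -817 - 730784 = -731601$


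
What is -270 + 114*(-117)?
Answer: -13608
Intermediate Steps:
-270 + 114*(-117) = -270 - 13338 = -13608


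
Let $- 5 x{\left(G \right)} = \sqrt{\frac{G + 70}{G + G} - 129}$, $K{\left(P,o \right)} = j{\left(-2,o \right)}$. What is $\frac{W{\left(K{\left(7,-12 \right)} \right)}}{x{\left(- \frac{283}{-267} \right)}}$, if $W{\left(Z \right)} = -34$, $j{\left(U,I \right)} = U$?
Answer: $- \frac{170 i \sqrt{30587206}}{54041} \approx - 17.398 i$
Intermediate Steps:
$K{\left(P,o \right)} = -2$
$x{\left(G \right)} = - \frac{\sqrt{-129 + \frac{70 + G}{2 G}}}{5}$ ($x{\left(G \right)} = - \frac{\sqrt{\frac{G + 70}{G + G} - 129}}{5} = - \frac{\sqrt{\frac{70 + G}{2 G} - 129}}{5} = - \frac{\sqrt{-129 + \frac{70 + G}{2 G}}}{5}$)
$\frac{W{\left(K{\left(7,-12 \right)} \right)}}{x{\left(- \frac{283}{-267} \right)}} = - \frac{34}{\left(- \frac{1}{10}\right) \sqrt{-514 + \frac{140}{\left(-283\right) \frac{1}{-267}}}} = - \frac{34}{\left(- \frac{1}{10}\right) \sqrt{-514 + \frac{140}{\left(-283\right) \left(- \frac{1}{267}\right)}}} = - \frac{34}{\left(- \frac{1}{10}\right) \sqrt{-514 + \frac{140}{\frac{283}{267}}}} = - \frac{34}{\left(- \frac{1}{10}\right) \sqrt{-514 + 140 \cdot \frac{267}{283}}} = - \frac{34}{\left(- \frac{1}{10}\right) \sqrt{-514 + \frac{37380}{283}}} = - \frac{34}{\left(- \frac{1}{10}\right) \sqrt{- \frac{108082}{283}}} = - \frac{34}{\left(- \frac{1}{10}\right) \frac{i \sqrt{30587206}}{283}} = - \frac{34}{\left(- \frac{1}{2830}\right) i \sqrt{30587206}} = - 34 \frac{5 i \sqrt{30587206}}{54041} = - \frac{170 i \sqrt{30587206}}{54041}$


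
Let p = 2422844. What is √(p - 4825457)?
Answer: 3*I*√266957 ≈ 1550.0*I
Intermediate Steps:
√(p - 4825457) = √(2422844 - 4825457) = √(-2402613) = 3*I*√266957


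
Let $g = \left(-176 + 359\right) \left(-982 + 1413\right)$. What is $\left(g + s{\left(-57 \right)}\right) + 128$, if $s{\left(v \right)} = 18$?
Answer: $79019$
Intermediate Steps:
$g = 78873$ ($g = 183 \cdot 431 = 78873$)
$\left(g + s{\left(-57 \right)}\right) + 128 = \left(78873 + 18\right) + 128 = 78891 + 128 = 79019$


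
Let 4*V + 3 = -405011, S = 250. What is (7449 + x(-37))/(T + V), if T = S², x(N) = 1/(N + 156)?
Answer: -1772864/9223333 ≈ -0.19222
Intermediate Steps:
V = -202507/2 (V = -¾ + (¼)*(-405011) = -¾ - 405011/4 = -202507/2 ≈ -1.0125e+5)
x(N) = 1/(156 + N)
T = 62500 (T = 250² = 62500)
(7449 + x(-37))/(T + V) = (7449 + 1/(156 - 37))/(62500 - 202507/2) = (7449 + 1/119)/(-77507/2) = (7449 + 1/119)*(-2/77507) = (886432/119)*(-2/77507) = -1772864/9223333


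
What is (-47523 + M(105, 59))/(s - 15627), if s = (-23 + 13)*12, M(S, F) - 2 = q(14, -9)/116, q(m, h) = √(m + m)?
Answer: 47521/15747 - √7/913326 ≈ 3.0178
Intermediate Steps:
q(m, h) = √2*√m (q(m, h) = √(2*m) = √2*√m)
M(S, F) = 2 + √7/58 (M(S, F) = 2 + (√2*√14)/116 = 2 + (2*√7)*(1/116) = 2 + √7/58)
s = -120 (s = -10*12 = -120)
(-47523 + M(105, 59))/(s - 15627) = (-47523 + (2 + √7/58))/(-120 - 15627) = (-47521 + √7/58)/(-15747) = (-47521 + √7/58)*(-1/15747) = 47521/15747 - √7/913326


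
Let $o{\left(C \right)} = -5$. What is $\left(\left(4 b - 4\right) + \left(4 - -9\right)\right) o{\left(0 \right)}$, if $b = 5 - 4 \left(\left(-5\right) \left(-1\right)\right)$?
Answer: $255$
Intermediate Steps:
$b = -15$ ($b = 5 - 20 = -15$)
$\left(\left(4 b - 4\right) + \left(4 - -9\right)\right) o{\left(0 \right)} = \left(\left(4 \left(-15\right) - 4\right) + \left(4 - -9\right)\right) \left(-5\right) = \left(\left(-60 - 4\right) + \left(4 + 9\right)\right) \left(-5\right) = \left(-64 + 13\right) \left(-5\right) = \left(-51\right) \left(-5\right) = 255$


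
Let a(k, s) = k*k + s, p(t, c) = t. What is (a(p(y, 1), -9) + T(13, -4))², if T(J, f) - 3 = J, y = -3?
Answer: 256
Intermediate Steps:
T(J, f) = 3 + J
a(k, s) = s + k² (a(k, s) = k² + s = s + k²)
(a(p(y, 1), -9) + T(13, -4))² = ((-9 + (-3)²) + (3 + 13))² = ((-9 + 9) + 16)² = (0 + 16)² = 16² = 256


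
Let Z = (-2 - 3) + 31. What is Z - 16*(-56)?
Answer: 922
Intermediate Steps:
Z = 26 (Z = -5 + 31 = 26)
Z - 16*(-56) = 26 - 16*(-56) = 26 + 896 = 922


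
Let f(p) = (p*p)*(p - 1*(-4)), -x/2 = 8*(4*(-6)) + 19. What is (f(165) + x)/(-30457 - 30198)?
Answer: -4601371/60655 ≈ -75.861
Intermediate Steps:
x = 346 (x = -2*(8*(4*(-6)) + 19) = -2*(8*(-24) + 19) = -2*(-192 + 19) = -2*(-173) = 346)
f(p) = p²*(4 + p) (f(p) = p²*(p + 4) = p²*(4 + p))
(f(165) + x)/(-30457 - 30198) = (165²*(4 + 165) + 346)/(-30457 - 30198) = (27225*169 + 346)/(-60655) = (4601025 + 346)*(-1/60655) = 4601371*(-1/60655) = -4601371/60655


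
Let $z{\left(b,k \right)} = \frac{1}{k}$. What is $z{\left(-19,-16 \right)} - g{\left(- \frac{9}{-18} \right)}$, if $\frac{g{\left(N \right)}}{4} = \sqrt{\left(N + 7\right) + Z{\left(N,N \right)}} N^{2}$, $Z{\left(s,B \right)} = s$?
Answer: $- \frac{1}{16} - 2 \sqrt{2} \approx -2.8909$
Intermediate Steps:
$g{\left(N \right)} = 4 N^{2} \sqrt{7 + 2 N}$ ($g{\left(N \right)} = 4 \sqrt{\left(N + 7\right) + N} N^{2} = 4 \sqrt{\left(7 + N\right) + N} N^{2} = 4 \sqrt{7 + 2 N} N^{2} = 4 N^{2} \sqrt{7 + 2 N}$)
$z{\left(-19,-16 \right)} - g{\left(- \frac{9}{-18} \right)} = \frac{1}{-16} - 4 \left(- \frac{9}{-18}\right)^{2} \sqrt{7 + 2 \left(- \frac{9}{-18}\right)} = - \frac{1}{16} - 4 \left(\left(-9\right) \left(- \frac{1}{18}\right)\right)^{2} \sqrt{7 + 2 \left(\left(-9\right) \left(- \frac{1}{18}\right)\right)} = - \frac{1}{16} - \frac{4 \sqrt{7 + 2 \cdot \frac{1}{2}}}{4} = - \frac{1}{16} - 4 \cdot \frac{1}{4} \sqrt{7 + 1} = - \frac{1}{16} - 4 \cdot \frac{1}{4} \sqrt{8} = - \frac{1}{16} - 4 \cdot \frac{1}{4} \cdot 2 \sqrt{2} = - \frac{1}{16} - 2 \sqrt{2}$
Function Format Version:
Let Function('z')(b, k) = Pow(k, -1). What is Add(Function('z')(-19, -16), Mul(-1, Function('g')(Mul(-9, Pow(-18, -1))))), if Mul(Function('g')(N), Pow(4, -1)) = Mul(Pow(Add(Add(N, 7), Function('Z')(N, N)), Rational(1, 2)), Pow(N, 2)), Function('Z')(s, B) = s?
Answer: Add(Rational(-1, 16), Mul(-2, Pow(2, Rational(1, 2)))) ≈ -2.8909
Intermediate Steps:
Function('g')(N) = Mul(4, Pow(N, 2), Pow(Add(7, Mul(2, N)), Rational(1, 2))) (Function('g')(N) = Mul(4, Mul(Pow(Add(Add(N, 7), N), Rational(1, 2)), Pow(N, 2))) = Mul(4, Mul(Pow(Add(Add(7, N), N), Rational(1, 2)), Pow(N, 2))) = Mul(4, Mul(Pow(Add(7, Mul(2, N)), Rational(1, 2)), Pow(N, 2))) = Mul(4, Mul(Pow(N, 2), Pow(Add(7, Mul(2, N)), Rational(1, 2)))) = Mul(4, Pow(N, 2), Pow(Add(7, Mul(2, N)), Rational(1, 2))))
Add(Function('z')(-19, -16), Mul(-1, Function('g')(Mul(-9, Pow(-18, -1))))) = Add(Pow(-16, -1), Mul(-1, Mul(4, Pow(Mul(-9, Pow(-18, -1)), 2), Pow(Add(7, Mul(2, Mul(-9, Pow(-18, -1)))), Rational(1, 2))))) = Add(Rational(-1, 16), Mul(-1, Mul(4, Pow(Mul(-9, Rational(-1, 18)), 2), Pow(Add(7, Mul(2, Mul(-9, Rational(-1, 18)))), Rational(1, 2))))) = Add(Rational(-1, 16), Mul(-1, Mul(4, Pow(Rational(1, 2), 2), Pow(Add(7, Mul(2, Rational(1, 2))), Rational(1, 2))))) = Add(Rational(-1, 16), Mul(-1, Mul(4, Rational(1, 4), Pow(Add(7, 1), Rational(1, 2))))) = Add(Rational(-1, 16), Mul(-1, Mul(4, Rational(1, 4), Pow(8, Rational(1, 2))))) = Add(Rational(-1, 16), Mul(-1, Mul(4, Rational(1, 4), Mul(2, Pow(2, Rational(1, 2)))))) = Add(Rational(-1, 16), Mul(-1, Mul(2, Pow(2, Rational(1, 2))))) = Add(Rational(-1, 16), Mul(-2, Pow(2, Rational(1, 2))))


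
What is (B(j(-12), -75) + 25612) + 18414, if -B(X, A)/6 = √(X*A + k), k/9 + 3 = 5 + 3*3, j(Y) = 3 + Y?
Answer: 44026 - 18*√86 ≈ 43859.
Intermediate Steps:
k = 99 (k = -27 + 9*(5 + 3*3) = -27 + 9*(5 + 9) = -27 + 9*14 = -27 + 126 = 99)
B(X, A) = -6*√(99 + A*X) (B(X, A) = -6*√(X*A + 99) = -6*√(A*X + 99) = -6*√(99 + A*X))
(B(j(-12), -75) + 25612) + 18414 = (-6*√(99 - 75*(3 - 12)) + 25612) + 18414 = (-6*√(99 - 75*(-9)) + 25612) + 18414 = (-6*√(99 + 675) + 25612) + 18414 = (-18*√86 + 25612) + 18414 = (25612 - 18*√86) + 18414 = 44026 - 18*√86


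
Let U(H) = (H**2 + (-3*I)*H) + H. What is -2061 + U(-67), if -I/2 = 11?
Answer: -2061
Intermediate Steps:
I = -22 (I = -2*11 = -22)
U(H) = H**2 + 67*H (U(H) = (H**2 + (-3*(-22))*H) + H = (H**2 + 66*H) + H = H**2 + 67*H)
-2061 + U(-67) = -2061 - 67*(67 - 67) = -2061 - 67*0 = -2061 + 0 = -2061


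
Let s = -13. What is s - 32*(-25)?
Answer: 787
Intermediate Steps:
s - 32*(-25) = -13 - 32*(-25) = -13 + 800 = 787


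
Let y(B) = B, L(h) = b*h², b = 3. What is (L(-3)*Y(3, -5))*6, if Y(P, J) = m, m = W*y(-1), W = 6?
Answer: -972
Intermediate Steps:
L(h) = 3*h²
m = -6 (m = 6*(-1) = -6)
Y(P, J) = -6
(L(-3)*Y(3, -5))*6 = ((3*(-3)²)*(-6))*6 = ((3*9)*(-6))*6 = (27*(-6))*6 = -162*6 = -972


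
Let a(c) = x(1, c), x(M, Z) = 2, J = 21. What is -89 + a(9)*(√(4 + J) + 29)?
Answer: -21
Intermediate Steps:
a(c) = 2
-89 + a(9)*(√(4 + J) + 29) = -89 + 2*(√(4 + 21) + 29) = -89 + 2*(√25 + 29) = -89 + 2*(5 + 29) = -89 + 2*34 = -89 + 68 = -21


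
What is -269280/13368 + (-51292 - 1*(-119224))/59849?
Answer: -633667656/33335893 ≈ -19.009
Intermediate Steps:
-269280/13368 + (-51292 - 1*(-119224))/59849 = -269280*1/13368 + (-51292 + 119224)*(1/59849) = -11220/557 + 67932*(1/59849) = -11220/557 + 67932/59849 = -633667656/33335893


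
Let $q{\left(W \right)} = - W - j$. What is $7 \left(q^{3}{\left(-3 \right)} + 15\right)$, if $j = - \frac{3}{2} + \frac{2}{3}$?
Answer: $\frac{107849}{216} \approx 499.3$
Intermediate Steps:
$j = - \frac{5}{6}$ ($j = \left(-3\right) \frac{1}{2} + 2 \cdot \frac{1}{3} = - \frac{3}{2} + \frac{2}{3} = - \frac{5}{6} \approx -0.83333$)
$q{\left(W \right)} = \frac{5}{6} - W$ ($q{\left(W \right)} = - W - - \frac{5}{6} = - W + \frac{5}{6} = \frac{5}{6} - W$)
$7 \left(q^{3}{\left(-3 \right)} + 15\right) = 7 \left(\left(\frac{5}{6} - -3\right)^{3} + 15\right) = 7 \left(\left(\frac{5}{6} + 3\right)^{3} + 15\right) = 7 \left(\left(\frac{23}{6}\right)^{3} + 15\right) = 7 \left(\frac{12167}{216} + 15\right) = 7 \cdot \frac{15407}{216} = \frac{107849}{216}$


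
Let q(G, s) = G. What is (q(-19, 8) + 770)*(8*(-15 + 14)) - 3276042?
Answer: -3282050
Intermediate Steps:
(q(-19, 8) + 770)*(8*(-15 + 14)) - 3276042 = (-19 + 770)*(8*(-15 + 14)) - 3276042 = 751*(8*(-1)) - 3276042 = 751*(-8) - 3276042 = -6008 - 3276042 = -3282050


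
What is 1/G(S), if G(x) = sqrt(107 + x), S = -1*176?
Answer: -I*sqrt(69)/69 ≈ -0.12039*I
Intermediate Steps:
S = -176
1/G(S) = 1/(sqrt(107 - 176)) = 1/(sqrt(-69)) = 1/(I*sqrt(69)) = -I*sqrt(69)/69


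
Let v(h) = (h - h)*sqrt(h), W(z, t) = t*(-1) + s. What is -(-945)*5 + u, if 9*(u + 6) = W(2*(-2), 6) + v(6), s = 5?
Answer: 42470/9 ≈ 4718.9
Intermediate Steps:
W(z, t) = 5 - t (W(z, t) = t*(-1) + 5 = -t + 5 = 5 - t)
v(h) = 0 (v(h) = 0*sqrt(h) = 0)
u = -55/9 (u = -6 + ((5 - 1*6) + 0)/9 = -6 + ((5 - 6) + 0)/9 = -6 + (-1 + 0)/9 = -6 + (1/9)*(-1) = -6 - 1/9 = -55/9 ≈ -6.1111)
-(-945)*5 + u = -(-945)*5 - 55/9 = -45*(-105) - 55/9 = 4725 - 55/9 = 42470/9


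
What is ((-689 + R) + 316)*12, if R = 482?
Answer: 1308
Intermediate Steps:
((-689 + R) + 316)*12 = ((-689 + 482) + 316)*12 = (-207 + 316)*12 = 109*12 = 1308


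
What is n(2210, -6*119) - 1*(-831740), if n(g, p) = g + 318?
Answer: 834268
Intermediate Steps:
n(g, p) = 318 + g
n(2210, -6*119) - 1*(-831740) = (318 + 2210) - 1*(-831740) = 2528 + 831740 = 834268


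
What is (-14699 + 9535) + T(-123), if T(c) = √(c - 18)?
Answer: -5164 + I*√141 ≈ -5164.0 + 11.874*I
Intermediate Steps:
T(c) = √(-18 + c)
(-14699 + 9535) + T(-123) = (-14699 + 9535) + √(-18 - 123) = -5164 + √(-141) = -5164 + I*√141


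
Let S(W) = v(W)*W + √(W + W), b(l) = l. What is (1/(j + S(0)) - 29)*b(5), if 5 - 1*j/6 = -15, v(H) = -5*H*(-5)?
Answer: -3479/24 ≈ -144.96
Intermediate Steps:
v(H) = 25*H
j = 120 (j = 30 - 6*(-15) = 30 + 90 = 120)
S(W) = 25*W² + √2*√W (S(W) = (25*W)*W + √(W + W) = 25*W² + √(2*W) = 25*W² + √2*√W)
(1/(j + S(0)) - 29)*b(5) = (1/(120 + (25*0² + √2*√0)) - 29)*5 = (1/(120 + (25*0 + √2*0)) - 29)*5 = (1/(120 + (0 + 0)) - 29)*5 = (1/(120 + 0) - 29)*5 = (1/120 - 29)*5 = -3479/120*5 = -3479/24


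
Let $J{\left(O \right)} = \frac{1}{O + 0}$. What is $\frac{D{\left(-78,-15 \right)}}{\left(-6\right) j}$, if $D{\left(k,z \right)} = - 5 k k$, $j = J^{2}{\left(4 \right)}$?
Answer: $81120$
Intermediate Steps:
$J{\left(O \right)} = \frac{1}{O}$
$j = \frac{1}{16}$ ($j = \left(\frac{1}{4}\right)^{2} = \frac{1}{16} \approx 0.0625$)
$D{\left(k,z \right)} = - 5 k^{2}$
$\frac{D{\left(-78,-15 \right)}}{\left(-6\right) j} = \frac{\left(-5\right) \left(-78\right)^{2}}{\left(-6\right) \frac{1}{16}} = \frac{\left(-5\right) 6084}{- \frac{3}{8}} = \left(-30420\right) \left(- \frac{8}{3}\right) = 81120$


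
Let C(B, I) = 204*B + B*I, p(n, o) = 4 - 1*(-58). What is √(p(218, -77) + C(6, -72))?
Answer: √854 ≈ 29.223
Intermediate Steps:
p(n, o) = 62 (p(n, o) = 4 + 58 = 62)
√(p(218, -77) + C(6, -72)) = √(62 + 6*(204 - 72)) = √(62 + 6*132) = √(62 + 792) = √854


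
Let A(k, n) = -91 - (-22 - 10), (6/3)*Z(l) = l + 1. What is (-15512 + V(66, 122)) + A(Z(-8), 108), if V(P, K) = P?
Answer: -15505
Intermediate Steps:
Z(l) = 1/2 + l/2 (Z(l) = (l + 1)/2 = (1 + l)/2 = 1/2 + l/2)
A(k, n) = -59 (A(k, n) = -91 - 1*(-32) = -91 + 32 = -59)
(-15512 + V(66, 122)) + A(Z(-8), 108) = (-15512 + 66) - 59 = -15446 - 59 = -15505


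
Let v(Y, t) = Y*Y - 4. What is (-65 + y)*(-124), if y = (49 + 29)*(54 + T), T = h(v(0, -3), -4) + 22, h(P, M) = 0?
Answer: -727012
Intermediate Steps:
v(Y, t) = -4 + Y**2 (v(Y, t) = Y**2 - 4 = -4 + Y**2)
T = 22 (T = 0 + 22 = 22)
y = 5928 (y = (49 + 29)*(54 + 22) = 78*76 = 5928)
(-65 + y)*(-124) = (-65 + 5928)*(-124) = 5863*(-124) = -727012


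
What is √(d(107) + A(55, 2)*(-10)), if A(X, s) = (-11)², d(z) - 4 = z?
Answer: I*√1099 ≈ 33.151*I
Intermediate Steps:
d(z) = 4 + z
A(X, s) = 121
√(d(107) + A(55, 2)*(-10)) = √((4 + 107) + 121*(-10)) = √(111 - 1210) = √(-1099) = I*√1099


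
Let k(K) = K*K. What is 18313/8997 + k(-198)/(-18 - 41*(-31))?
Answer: 375664577/11273241 ≈ 33.324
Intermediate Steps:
k(K) = K**2
18313/8997 + k(-198)/(-18 - 41*(-31)) = 18313/8997 + (-198)**2/(-18 - 41*(-31)) = 18313*(1/8997) + 39204/(-18 + 1271) = 18313/8997 + 39204/1253 = 375664577/11273241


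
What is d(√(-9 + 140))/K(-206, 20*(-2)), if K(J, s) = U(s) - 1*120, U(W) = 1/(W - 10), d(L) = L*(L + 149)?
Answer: -6550/6001 - 7450*√131/6001 ≈ -15.301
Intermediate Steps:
d(L) = L*(149 + L)
U(W) = 1/(-10 + W)
K(J, s) = -120 + 1/(-10 + s) (K(J, s) = 1/(-10 + s) - 1*120 = 1/(-10 + s) - 120 = -120 + 1/(-10 + s))
d(√(-9 + 140))/K(-206, 20*(-2)) = (√(-9 + 140)*(149 + √(-9 + 140)))/(((1201 - 2400*(-2))/(-10 + 20*(-2)))) = (√131*(149 + √131))/(((1201 - 120*(-40))/(-10 - 40))) = (√131*(149 + √131))/(((1201 + 4800)/(-50))) = (√131*(149 + √131))/((-1/50*6001)) = (√131*(149 + √131))/(-6001/50) = (√131*(149 + √131))*(-50/6001) = -50*√131*(149 + √131)/6001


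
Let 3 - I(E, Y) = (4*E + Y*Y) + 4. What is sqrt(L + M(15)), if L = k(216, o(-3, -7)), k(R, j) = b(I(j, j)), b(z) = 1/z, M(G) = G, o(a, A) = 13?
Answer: sqrt(739038)/222 ≈ 3.8724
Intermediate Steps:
I(E, Y) = -1 - Y**2 - 4*E (I(E, Y) = 3 - ((4*E + Y*Y) + 4) = 3 - ((4*E + Y**2) + 4) = 3 - ((Y**2 + 4*E) + 4) = 3 - (4 + Y**2 + 4*E) = 3 + (-4 - Y**2 - 4*E) = -1 - Y**2 - 4*E)
k(R, j) = 1/(-1 - j**2 - 4*j)
L = -1/222 (L = -1/(1 + 13**2 + 4*13) = -1/(1 + 169 + 52) = -1/222 ≈ -0.0045045)
sqrt(L + M(15)) = sqrt(-1/222 + 15) = sqrt(3329/222) = sqrt(739038)/222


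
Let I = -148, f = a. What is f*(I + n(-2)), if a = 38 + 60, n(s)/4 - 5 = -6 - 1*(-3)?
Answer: -13720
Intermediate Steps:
n(s) = 8 (n(s) = 20 + 4*(-6 - 1*(-3)) = 20 + 4*(-6 + 3) = 20 + 4*(-3) = 20 - 12 = 8)
a = 98
f = 98
f*(I + n(-2)) = 98*(-148 + 8) = 98*(-140) = -13720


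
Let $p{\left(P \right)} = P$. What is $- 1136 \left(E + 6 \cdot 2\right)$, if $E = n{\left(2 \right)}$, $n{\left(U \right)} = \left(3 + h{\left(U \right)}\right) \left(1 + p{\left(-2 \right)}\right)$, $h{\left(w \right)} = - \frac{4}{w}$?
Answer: $-12496$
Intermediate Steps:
$n{\left(U \right)} = -3 + \frac{4}{U}$ ($n{\left(U \right)} = \left(3 - \frac{4}{U}\right) \left(1 - 2\right) = \left(3 - \frac{4}{U}\right) \left(-1\right) = -3 + \frac{4}{U}$)
$E = -1$ ($E = -3 + \frac{4}{2} = -3 + 4 \cdot \frac{1}{2} = -3 + 2 = -1$)
$- 1136 \left(E + 6 \cdot 2\right) = - 1136 \left(-1 + 6 \cdot 2\right) = - 1136 \left(-1 + 12\right) = \left(-1136\right) 11 = -12496$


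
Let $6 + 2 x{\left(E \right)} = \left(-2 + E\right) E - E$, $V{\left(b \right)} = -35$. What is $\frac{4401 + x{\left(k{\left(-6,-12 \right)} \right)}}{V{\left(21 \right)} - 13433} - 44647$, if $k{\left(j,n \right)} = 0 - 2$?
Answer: $- \frac{2321661}{52} \approx -44647.0$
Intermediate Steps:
$k{\left(j,n \right)} = -2$
$x{\left(E \right)} = -3 - \frac{E}{2} + \frac{E \left(-2 + E\right)}{2}$ ($x{\left(E \right)} = -3 + \frac{\left(-2 + E\right) E - E}{2} = -3 + \frac{E \left(-2 + E\right) - E}{2} = -3 + \frac{- E + E \left(-2 + E\right)}{2} = -3 + \left(- \frac{E}{2} + \frac{E \left(-2 + E\right)}{2}\right) = -3 - \frac{E}{2} + \frac{E \left(-2 + E\right)}{2}$)
$\frac{4401 + x{\left(k{\left(-6,-12 \right)} \right)}}{V{\left(21 \right)} - 13433} - 44647 = \frac{4401 - -2}{-35 - 13433} - 44647 = \frac{4401 + \left(-3 + \frac{1}{2} \cdot 4 + 3\right)}{-13468} - 44647 = \left(4401 + \left(-3 + 2 + 3\right)\right) \left(- \frac{1}{13468}\right) - 44647 = \left(4401 + 2\right) \left(- \frac{1}{13468}\right) - 44647 = 4403 \left(- \frac{1}{13468}\right) - 44647 = - \frac{17}{52} - 44647 = - \frac{2321661}{52}$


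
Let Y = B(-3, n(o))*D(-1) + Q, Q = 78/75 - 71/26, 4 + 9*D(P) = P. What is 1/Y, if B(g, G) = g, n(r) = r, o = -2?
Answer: -1950/47 ≈ -41.489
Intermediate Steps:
D(P) = -4/9 + P/9
Q = -1099/650 (Q = 78*(1/75) - 71*1/26 = 26/25 - 71/26 = -1099/650 ≈ -1.6908)
Y = -47/1950 (Y = -3*(-4/9 + (1/9)*(-1)) - 1099/650 = -3*(-4/9 - 1/9) - 1099/650 = -3*(-5/9) - 1099/650 = 5/3 - 1099/650 = -47/1950 ≈ -0.024103)
1/Y = 1/(-47/1950) = -1950/47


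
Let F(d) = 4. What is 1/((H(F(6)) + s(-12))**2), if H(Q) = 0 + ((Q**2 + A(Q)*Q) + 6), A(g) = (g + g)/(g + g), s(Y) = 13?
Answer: 1/1521 ≈ 0.00065746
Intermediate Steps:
A(g) = 1 (A(g) = (2*g)/((2*g)) = (2*g)*(1/(2*g)) = 1)
H(Q) = 6 + Q + Q**2 (H(Q) = 0 + ((Q**2 + 1*Q) + 6) = 0 + ((Q**2 + Q) + 6) = 0 + ((Q + Q**2) + 6) = 0 + (6 + Q + Q**2) = 6 + Q + Q**2)
1/((H(F(6)) + s(-12))**2) = 1/(((6 + 4 + 4**2) + 13)**2) = 1/(((6 + 4 + 16) + 13)**2) = 1/((26 + 13)**2) = 1/(39**2) = 1/1521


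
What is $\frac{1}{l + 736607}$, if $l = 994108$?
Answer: $\frac{1}{1730715} \approx 5.778 \cdot 10^{-7}$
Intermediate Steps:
$\frac{1}{l + 736607} = \frac{1}{994108 + 736607} = \frac{1}{1730715}$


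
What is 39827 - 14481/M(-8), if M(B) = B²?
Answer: 2534447/64 ≈ 39601.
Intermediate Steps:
39827 - 14481/M(-8) = 39827 - 14481/((-8)²) = 39827 - 14481/64 = 2534447/64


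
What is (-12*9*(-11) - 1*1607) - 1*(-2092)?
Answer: 1673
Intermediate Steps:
(-12*9*(-11) - 1*1607) - 1*(-2092) = (-108*(-11) - 1607) + 2092 = (1188 - 1607) + 2092 = -419 + 2092 = 1673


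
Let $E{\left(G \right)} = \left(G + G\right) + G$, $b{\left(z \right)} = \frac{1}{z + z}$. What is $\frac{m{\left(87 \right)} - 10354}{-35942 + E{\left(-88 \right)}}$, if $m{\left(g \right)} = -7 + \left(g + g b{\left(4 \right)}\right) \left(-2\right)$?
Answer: $\frac{42227}{144824} \approx 0.29157$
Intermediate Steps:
$b{\left(z \right)} = \frac{1}{2 z}$
$E{\left(G \right)} = 3 G$ ($E{\left(G \right)} = 2 G + G = 3 G$)
$m{\left(g \right)} = -7 - \frac{9 g}{4}$ ($m{\left(g \right)} = -7 + \left(g + g \frac{1}{2 \cdot 4}\right) \left(-2\right) = -7 + \left(g + g \frac{1}{2} \cdot \frac{1}{4}\right) \left(-2\right) = -7 + \left(g + g \frac{1}{8}\right) \left(-2\right) = -7 + \left(g + \frac{g}{8}\right) \left(-2\right) = -7 + \frac{9 g}{8} \left(-2\right) = -7 - \frac{9 g}{4}$)
$\frac{m{\left(87 \right)} - 10354}{-35942 + E{\left(-88 \right)}} = \frac{\left(-7 - \frac{783}{4}\right) - 10354}{-35942 + 3 \left(-88\right)} = \frac{\left(-7 - \frac{783}{4}\right) - 10354}{-35942 - 264} = \frac{- \frac{811}{4} - 10354}{-36206} = \left(- \frac{42227}{4}\right) \left(- \frac{1}{36206}\right) = \frac{42227}{144824}$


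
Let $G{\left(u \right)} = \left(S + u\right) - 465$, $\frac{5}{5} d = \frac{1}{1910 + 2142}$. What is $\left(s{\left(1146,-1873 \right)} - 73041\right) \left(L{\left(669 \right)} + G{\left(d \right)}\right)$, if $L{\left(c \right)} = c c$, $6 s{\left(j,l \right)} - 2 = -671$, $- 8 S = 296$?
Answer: $- \frac{265029030410045}{8104} \approx -3.2703 \cdot 10^{10}$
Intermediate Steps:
$S = -37$ ($S = \left(- \frac{1}{8}\right) 296 = -37$)
$s{\left(j,l \right)} = - \frac{223}{2}$ ($s{\left(j,l \right)} = \frac{1}{3} + \frac{1}{6} \left(-671\right) = \frac{1}{3} - \frac{671}{6} = - \frac{223}{2}$)
$d = \frac{1}{4052}$ ($d = \frac{1}{1910 + 2142} = \frac{1}{4052} \approx 0.00024679$)
$L{\left(c \right)} = c^{2}$
$G{\left(u \right)} = -502 + u$ ($G{\left(u \right)} = \left(-37 + u\right) - 465 = -502 + u$)
$\left(s{\left(1146,-1873 \right)} - 73041\right) \left(L{\left(669 \right)} + G{\left(d \right)}\right) = \left(- \frac{223}{2} - 73041\right) \left(669^{2} + \left(-502 + \frac{1}{4052}\right)\right) = - \frac{146305 \left(447561 - \frac{2034103}{4052}\right)}{2} = \left(- \frac{146305}{2}\right) \frac{1811483069}{4052} = - \frac{265029030410045}{8104}$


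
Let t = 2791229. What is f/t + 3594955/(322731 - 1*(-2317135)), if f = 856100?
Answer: 1756333133185/1052638647902 ≈ 1.6685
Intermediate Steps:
f/t + 3594955/(322731 - 1*(-2317135)) = 856100/2791229 + 3594955/(322731 - 1*(-2317135)) = 856100*(1/2791229) + 3594955/(322731 + 2317135) = 122300/398747 + 3594955/2639866 = 1756333133185/1052638647902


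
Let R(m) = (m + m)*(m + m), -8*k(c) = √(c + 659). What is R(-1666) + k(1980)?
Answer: 11102224 - √2639/8 ≈ 1.1102e+7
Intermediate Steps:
k(c) = -√(659 + c)/8 (k(c) = -√(c + 659)/8 = -√(659 + c)/8)
R(m) = 4*m² (R(m) = (2*m)*(2*m) = 4*m²)
R(-1666) + k(1980) = 4*(-1666)² - √(659 + 1980)/8 = 4*2775556 - √2639/8 = 11102224 - √2639/8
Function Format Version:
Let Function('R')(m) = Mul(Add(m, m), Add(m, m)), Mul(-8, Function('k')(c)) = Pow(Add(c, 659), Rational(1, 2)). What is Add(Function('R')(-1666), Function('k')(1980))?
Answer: Add(11102224, Mul(Rational(-1, 8), Pow(2639, Rational(1, 2)))) ≈ 1.1102e+7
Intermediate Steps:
Function('k')(c) = Mul(Rational(-1, 8), Pow(Add(659, c), Rational(1, 2))) (Function('k')(c) = Mul(Rational(-1, 8), Pow(Add(c, 659), Rational(1, 2))) = Mul(Rational(-1, 8), Pow(Add(659, c), Rational(1, 2))))
Function('R')(m) = Mul(4, Pow(m, 2)) (Function('R')(m) = Mul(Mul(2, m), Mul(2, m)) = Mul(4, Pow(m, 2)))
Add(Function('R')(-1666), Function('k')(1980)) = Add(Mul(4, Pow(-1666, 2)), Mul(Rational(-1, 8), Pow(Add(659, 1980), Rational(1, 2)))) = Add(Mul(4, 2775556), Mul(Rational(-1, 8), Pow(2639, Rational(1, 2)))) = Add(11102224, Mul(Rational(-1, 8), Pow(2639, Rational(1, 2))))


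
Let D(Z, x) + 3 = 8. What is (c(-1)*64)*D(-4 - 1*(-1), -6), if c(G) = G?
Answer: -320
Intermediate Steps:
D(Z, x) = 5 (D(Z, x) = -3 + 8 = 5)
(c(-1)*64)*D(-4 - 1*(-1), -6) = -1*64*5 = -64*5 = -320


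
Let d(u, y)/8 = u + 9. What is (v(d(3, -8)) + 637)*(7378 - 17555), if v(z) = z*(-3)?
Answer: -3551773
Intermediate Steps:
d(u, y) = 72 + 8*u (d(u, y) = 8*(u + 9) = 8*(9 + u) = 72 + 8*u)
v(z) = -3*z
(v(d(3, -8)) + 637)*(7378 - 17555) = (-3*(72 + 8*3) + 637)*(7378 - 17555) = (-3*(72 + 24) + 637)*(-10177) = (-3*96 + 637)*(-10177) = (-288 + 637)*(-10177) = 349*(-10177) = -3551773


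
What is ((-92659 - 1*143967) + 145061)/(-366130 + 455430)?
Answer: -18313/17860 ≈ -1.0254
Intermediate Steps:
((-92659 - 1*143967) + 145061)/(-366130 + 455430) = ((-92659 - 143967) + 145061)/89300 = (-236626 + 145061)*(1/89300) = -91565*1/89300 = -18313/17860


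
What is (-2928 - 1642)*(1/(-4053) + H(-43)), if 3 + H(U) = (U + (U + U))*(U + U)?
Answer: -205429826540/4053 ≈ -5.0686e+7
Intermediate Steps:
H(U) = -3 + 6*U**2 (H(U) = -3 + (U + (U + U))*(U + U) = -3 + (U + 2*U)*(2*U) = -3 + (3*U)*(2*U) = -3 + 6*U**2)
(-2928 - 1642)*(1/(-4053) + H(-43)) = (-2928 - 1642)*(1/(-4053) + (-3 + 6*(-43)**2)) = -4570*(-1/4053 + (-3 + 6*1849)) = -4570*(-1/4053 + (-3 + 11094)) = -4570*(-1/4053 + 11091) = -4570*44951822/4053 = -205429826540/4053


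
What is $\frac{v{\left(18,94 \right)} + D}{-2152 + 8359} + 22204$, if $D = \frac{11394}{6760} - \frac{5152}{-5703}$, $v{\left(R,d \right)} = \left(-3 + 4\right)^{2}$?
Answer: $\frac{2656642078939811}{119647000980} \approx 22204.0$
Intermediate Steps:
$v{\left(R,d \right)} = 1$ ($v{\left(R,d \right)} = 1^{2} = 1$)
$D = \frac{49903751}{19276140}$ ($D = 11394 \cdot \frac{1}{6760} - - \frac{5152}{5703} = \frac{5697}{3380} + \frac{5152}{5703} = \frac{49903751}{19276140} \approx 2.5889$)
$\frac{v{\left(18,94 \right)} + D}{-2152 + 8359} + 22204 = \frac{1 + \frac{49903751}{19276140}}{-2152 + 8359} + 22204 = \frac{69179891}{19276140 \cdot 6207} + 22204 = \frac{69179891}{19276140} \cdot \frac{1}{6207} + 22204 = \frac{69179891}{119647000980} + 22204 = \frac{2656642078939811}{119647000980}$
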